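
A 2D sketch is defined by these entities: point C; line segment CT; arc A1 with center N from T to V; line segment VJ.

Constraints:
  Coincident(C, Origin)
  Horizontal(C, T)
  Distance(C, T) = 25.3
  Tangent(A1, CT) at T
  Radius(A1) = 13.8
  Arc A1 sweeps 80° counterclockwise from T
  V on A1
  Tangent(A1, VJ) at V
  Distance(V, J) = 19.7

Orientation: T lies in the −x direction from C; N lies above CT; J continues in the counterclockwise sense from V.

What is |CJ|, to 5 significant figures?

31.900

C is at the origin; CT is horizontal with |CT| = 25.3 and T on the −x side, so T = (-25.300, 0.0000). Since A1 is tangent to CT there, NT ⟂ CT, so N = T + (0, 13.8) = (-25.300, 13.800). On A1, T sits at bearing -90° from N; an 80° counterclockwise sweep puts V at bearing -10°, so V = N + 13.8·(cos -10°, sin -10°) = (-11.710, 11.404). Tangency of A1 to VJ means the radius NV is perpendicular to VJ, so VJ runs along (−sin -10°, cos -10°); with |VJ| = 19.7, J = (-8.2888, 30.804). Then |CJ| = |J − C| = 31.900.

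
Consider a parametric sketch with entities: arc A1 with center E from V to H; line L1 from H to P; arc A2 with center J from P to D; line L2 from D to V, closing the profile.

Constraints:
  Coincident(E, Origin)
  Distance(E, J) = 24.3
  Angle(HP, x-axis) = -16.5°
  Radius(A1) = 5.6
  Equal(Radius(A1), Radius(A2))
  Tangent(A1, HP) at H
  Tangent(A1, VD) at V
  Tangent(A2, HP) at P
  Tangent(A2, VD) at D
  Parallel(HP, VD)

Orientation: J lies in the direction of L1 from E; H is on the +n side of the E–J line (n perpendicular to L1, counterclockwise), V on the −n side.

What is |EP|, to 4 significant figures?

24.94

The slot axis is L1's direction at -16.5°, so u = (cos -16.5°, sin -16.5°) = (0.9588, -0.2840) and n = (−sin -16.5°, cos -16.5°) = (0.2840, 0.9588). E is at the origin and J lies 24.3 along u from E, so J = 24.3·u = (23.30, -6.902). Tangency of A1 to both parallel lines with radius 5.6 puts H and V at E ± 5.6·n: H = (1.590, 5.369), V = (-1.590, -5.369). Equal radii place P and D the same way about J: P = J + 5.6·n = (24.89, -1.532), D = J − 5.6·n = (21.71, -12.27). Then |EP| = |P − E| = 24.94.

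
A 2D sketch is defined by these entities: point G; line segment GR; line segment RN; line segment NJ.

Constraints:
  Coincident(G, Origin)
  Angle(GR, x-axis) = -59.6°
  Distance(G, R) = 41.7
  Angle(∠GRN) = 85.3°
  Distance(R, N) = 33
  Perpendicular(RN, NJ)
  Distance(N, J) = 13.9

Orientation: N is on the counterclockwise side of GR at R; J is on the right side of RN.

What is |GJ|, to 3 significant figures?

62.9

∠GRN = 85.3°, so RN runs at -59.6° + (180° − 85.3°) = 35.1° from the x-axis; with |RN| = 33.0, N = R + 33.0·(cos 35.1°, sin 35.1°) = (48.1, -17.0). RN is perpendicular to NJ; with |NJ| = 13.9 on the right of RN, J = N + 13.9·(0.575, -0.818) = (56.1, -28.4). Then |GJ| = |J − G| = 62.9.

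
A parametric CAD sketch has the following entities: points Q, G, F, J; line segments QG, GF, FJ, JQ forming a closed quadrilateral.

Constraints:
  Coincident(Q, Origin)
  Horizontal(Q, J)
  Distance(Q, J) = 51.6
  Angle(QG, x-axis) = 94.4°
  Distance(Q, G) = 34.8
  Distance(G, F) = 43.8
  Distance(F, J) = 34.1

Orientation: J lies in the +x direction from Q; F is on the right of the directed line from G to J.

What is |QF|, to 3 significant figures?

18.2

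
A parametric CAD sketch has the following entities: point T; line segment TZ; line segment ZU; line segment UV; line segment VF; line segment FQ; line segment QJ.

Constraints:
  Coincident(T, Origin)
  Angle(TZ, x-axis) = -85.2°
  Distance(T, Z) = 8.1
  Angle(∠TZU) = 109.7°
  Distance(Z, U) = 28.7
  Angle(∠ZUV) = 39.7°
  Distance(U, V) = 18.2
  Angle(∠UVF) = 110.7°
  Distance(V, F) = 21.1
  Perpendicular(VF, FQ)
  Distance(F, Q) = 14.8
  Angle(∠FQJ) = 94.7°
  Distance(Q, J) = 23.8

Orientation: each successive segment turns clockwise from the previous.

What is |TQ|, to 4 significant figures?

20.32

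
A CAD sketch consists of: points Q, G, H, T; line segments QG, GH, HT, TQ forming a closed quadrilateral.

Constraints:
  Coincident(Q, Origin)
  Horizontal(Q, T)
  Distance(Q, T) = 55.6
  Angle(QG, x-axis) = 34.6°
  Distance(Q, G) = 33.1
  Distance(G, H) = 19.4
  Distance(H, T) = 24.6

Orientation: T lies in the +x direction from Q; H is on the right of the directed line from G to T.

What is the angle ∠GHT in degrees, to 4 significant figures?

100.6°

Q is at the origin; QT is horizontal with |QT| = 55.6 and T in +x, so T = (55.6, 0). QG runs at 34.6° with |QG| = 33.1, so G = (27.25, 18.80). H is determined by |GH| = 19.4 and |HT| = 24.6 together: it lies at the intersection of circle(G, 19.4) and circle(T, 24.6). With |GT| = 34.02, the foot of the radical line on GT is 13.65 from G and the perpendicular offset is √(19.4² − 13.65²) = 13.79. Taking the right-of-GT solution: H = (31.00, -0.2374).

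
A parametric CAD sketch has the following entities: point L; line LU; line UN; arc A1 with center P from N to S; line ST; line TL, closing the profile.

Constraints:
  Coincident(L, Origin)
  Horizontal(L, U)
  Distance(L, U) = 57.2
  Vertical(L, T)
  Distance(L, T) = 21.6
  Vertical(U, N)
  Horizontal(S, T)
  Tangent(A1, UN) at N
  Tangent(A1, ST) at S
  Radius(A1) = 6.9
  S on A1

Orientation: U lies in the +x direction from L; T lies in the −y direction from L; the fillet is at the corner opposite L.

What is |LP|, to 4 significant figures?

52.40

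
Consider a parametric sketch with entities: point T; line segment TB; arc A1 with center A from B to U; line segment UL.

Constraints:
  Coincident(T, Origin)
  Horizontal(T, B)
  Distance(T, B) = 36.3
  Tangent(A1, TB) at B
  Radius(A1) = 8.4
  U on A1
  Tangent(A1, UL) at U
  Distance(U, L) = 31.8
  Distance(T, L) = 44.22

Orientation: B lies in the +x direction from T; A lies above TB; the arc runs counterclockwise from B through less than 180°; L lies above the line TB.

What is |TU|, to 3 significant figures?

44.9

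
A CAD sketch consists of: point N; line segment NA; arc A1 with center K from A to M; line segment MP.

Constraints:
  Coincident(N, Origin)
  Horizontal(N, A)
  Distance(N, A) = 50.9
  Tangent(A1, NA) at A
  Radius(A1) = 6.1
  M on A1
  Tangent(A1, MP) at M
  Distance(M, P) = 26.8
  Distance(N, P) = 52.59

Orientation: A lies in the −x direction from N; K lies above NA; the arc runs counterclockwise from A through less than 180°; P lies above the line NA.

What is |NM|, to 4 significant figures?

45.16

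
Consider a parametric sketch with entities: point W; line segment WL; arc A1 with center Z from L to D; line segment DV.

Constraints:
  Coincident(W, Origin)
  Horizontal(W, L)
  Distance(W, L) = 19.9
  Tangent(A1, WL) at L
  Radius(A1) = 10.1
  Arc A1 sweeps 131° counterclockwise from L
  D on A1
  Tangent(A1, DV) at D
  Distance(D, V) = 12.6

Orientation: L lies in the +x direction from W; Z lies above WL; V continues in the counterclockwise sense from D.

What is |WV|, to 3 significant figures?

32.5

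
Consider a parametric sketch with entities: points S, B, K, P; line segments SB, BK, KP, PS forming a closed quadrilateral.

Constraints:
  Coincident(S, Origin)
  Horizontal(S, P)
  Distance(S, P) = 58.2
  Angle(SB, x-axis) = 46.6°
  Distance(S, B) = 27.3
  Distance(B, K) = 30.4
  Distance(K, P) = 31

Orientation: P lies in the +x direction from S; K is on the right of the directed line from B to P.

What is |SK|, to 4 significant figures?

29.89

Checks: |BK| = 30.40 ✓; |KP| = 31.00 ✓.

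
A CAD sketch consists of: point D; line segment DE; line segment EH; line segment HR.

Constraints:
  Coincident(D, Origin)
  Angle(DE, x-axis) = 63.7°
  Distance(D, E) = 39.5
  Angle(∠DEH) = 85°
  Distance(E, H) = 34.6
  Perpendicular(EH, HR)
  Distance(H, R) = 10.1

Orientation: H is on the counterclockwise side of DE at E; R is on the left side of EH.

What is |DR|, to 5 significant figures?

42.736

D is at the origin; DE runs at 63.7° with length 39.5, so E = 39.5·(cos 63.7°, sin 63.7°) = (17.501, 35.411). ∠DEH = 85.0°, so EH runs at 63.7° + (180° − 85.0°) = 158.70° from the x-axis; with |EH| = 34.6, H = E + 34.6·(cos 158.70°, sin 158.70°) = (-14.735, 47.980). The perpendicularity gives HR at right angles to EH; with |HR| = 10.1 on the left of EH, R = H + 10.1·(-0.36325, -0.93169) = (-18.404, 38.570). Then |DR| = |R − D| = 42.736.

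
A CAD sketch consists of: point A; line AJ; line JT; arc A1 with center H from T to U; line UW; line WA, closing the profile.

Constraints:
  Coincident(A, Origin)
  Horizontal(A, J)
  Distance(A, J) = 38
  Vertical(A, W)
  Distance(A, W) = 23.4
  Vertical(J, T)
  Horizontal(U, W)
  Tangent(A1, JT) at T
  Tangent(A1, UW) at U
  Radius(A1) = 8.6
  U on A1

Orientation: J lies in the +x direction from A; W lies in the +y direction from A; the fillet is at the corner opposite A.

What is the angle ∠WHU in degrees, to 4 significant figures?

73.69°

The virtual corner opposite A is at (38.00, 23.40). A1 meets JT tangentially, so HT is at right angles to JT and A1 meets UW tangentially, so HU is at right angles to UW, with radius 8.6, so the center H sits 8.6 in from both sides at H = (29.40, 14.80). That places the tangent points at T = (38.00, 14.80) on JT and U = (29.40, 23.40) on UW. Then cos ∠WHU = HW·HU / (|HW||HU|), giving 73.69°.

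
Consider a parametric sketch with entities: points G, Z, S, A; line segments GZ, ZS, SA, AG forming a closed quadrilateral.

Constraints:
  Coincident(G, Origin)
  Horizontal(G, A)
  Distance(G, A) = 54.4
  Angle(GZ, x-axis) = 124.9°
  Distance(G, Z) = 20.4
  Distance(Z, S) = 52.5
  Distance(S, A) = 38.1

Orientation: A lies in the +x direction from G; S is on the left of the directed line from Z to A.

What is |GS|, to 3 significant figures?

51.0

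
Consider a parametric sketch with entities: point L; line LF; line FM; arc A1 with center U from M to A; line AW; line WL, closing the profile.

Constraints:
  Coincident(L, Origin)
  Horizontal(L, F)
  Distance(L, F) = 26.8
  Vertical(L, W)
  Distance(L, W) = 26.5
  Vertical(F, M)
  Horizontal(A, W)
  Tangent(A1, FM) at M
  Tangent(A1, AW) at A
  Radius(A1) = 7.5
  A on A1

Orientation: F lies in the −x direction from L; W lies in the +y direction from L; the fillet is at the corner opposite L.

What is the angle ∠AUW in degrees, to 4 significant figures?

68.76°

The virtual corner opposite L is at (-26.80, 26.50). Since A1 is tangent to FM there, UM ⟂ FM and A1 meets AW tangentially, so UA is at right angles to AW, with radius 7.5, so the center U sits 7.5 in from both sides at U = (-19.30, 19.00). That places the tangent points at M = (-26.80, 19.00) on FM and A = (-19.30, 26.50) on AW. Then cos ∠AUW = UA·UW / (|UA||UW|), giving 68.76°.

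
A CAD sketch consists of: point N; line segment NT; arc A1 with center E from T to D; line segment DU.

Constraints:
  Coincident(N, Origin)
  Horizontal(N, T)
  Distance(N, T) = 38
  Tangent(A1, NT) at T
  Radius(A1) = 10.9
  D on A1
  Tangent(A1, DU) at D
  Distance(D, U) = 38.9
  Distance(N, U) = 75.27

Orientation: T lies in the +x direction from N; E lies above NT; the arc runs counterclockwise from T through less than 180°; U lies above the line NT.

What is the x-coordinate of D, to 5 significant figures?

48.305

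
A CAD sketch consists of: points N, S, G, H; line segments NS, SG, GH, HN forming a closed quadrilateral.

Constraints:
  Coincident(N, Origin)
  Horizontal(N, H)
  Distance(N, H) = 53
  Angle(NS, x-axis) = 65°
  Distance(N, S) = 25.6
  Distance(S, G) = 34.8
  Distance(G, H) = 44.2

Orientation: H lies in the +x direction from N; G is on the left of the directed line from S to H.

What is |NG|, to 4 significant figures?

58.14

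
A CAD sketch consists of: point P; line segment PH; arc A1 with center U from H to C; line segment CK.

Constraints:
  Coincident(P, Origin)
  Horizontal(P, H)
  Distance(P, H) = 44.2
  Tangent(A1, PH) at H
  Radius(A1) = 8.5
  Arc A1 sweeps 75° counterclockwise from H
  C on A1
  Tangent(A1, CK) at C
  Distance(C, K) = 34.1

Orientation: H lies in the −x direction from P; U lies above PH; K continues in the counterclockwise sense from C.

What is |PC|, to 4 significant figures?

36.54

P is at the origin; PH is horizontal with |PH| = 44.2 and H on the −x side, so H = (-44.20, 0.000). The tangent condition forces UH to be normal to PH, so U = H + (0, 8.5) = (-44.20, 8.500). On A1, H sits at bearing -90° from U; a 75° counterclockwise sweep puts C at bearing -15°, so C = U + 8.5·(cos -15°, sin -15°) = (-35.99, 6.300). Then |PC| = |C − P| = 36.54.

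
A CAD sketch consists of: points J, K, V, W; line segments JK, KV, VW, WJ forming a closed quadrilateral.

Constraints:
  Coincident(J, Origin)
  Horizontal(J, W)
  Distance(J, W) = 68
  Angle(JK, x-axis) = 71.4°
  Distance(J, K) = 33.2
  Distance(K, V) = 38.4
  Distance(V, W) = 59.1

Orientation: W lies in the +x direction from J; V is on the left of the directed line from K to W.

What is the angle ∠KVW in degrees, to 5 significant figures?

81.367°

Checks: |KV| = 38.40 ✓; |VW| = 59.10 ✓.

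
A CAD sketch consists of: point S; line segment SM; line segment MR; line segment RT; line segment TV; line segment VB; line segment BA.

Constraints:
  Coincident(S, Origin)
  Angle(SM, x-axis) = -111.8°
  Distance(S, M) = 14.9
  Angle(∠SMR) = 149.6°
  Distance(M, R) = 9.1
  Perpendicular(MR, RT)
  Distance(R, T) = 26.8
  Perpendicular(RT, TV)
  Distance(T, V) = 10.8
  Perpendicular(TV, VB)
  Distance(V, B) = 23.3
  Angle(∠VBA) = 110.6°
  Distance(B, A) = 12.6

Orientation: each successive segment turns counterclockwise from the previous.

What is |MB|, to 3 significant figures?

3.89

S is at the origin; SM runs at -111.8° with length 14.9, so M = (-5.53, -13.8). ∠SMR = 149.6° gives MR at -81.4° from the x-axis; with |MR| = 9.1, R = (-4.17, -22.8). The perpendicularity gives RT at right angles to MR, so RT runs at 8.60°; with |RT| = 26.8, T = (22.3, -18.8). RT ⟂ TV, so TV runs at 98.6°; with |TV| = 10.8, V = (20.7, -8.15). TV ⟂ VB, so VB runs at -171°; with |VB| = 23.3, B = (-2.33, -11.6). Then |MB| = |B − M| = 3.89.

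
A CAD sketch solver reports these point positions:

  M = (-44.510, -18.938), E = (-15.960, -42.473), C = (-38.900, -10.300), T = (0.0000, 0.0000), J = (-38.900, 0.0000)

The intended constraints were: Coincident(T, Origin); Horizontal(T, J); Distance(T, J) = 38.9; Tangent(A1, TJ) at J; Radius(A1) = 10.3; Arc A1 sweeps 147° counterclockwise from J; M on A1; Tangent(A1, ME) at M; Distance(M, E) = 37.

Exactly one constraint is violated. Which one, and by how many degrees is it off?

Tangent(A1, ME) at M — off by 6.50°.

T = (0.00, 0.00) ✓; T.y = 0.00, J.y = 0.00 ✓; |TJ| = 38.90 ✓; ∠(CJ, JT) = 90.00° ✓; |CJ| = 10.30 ✓; bearing(C→M) − bearing(C→J) = 147.0° ✓; |CM| = 10.30 ✓; ∠(CM, ME) = 96.50° ✗; |ME| = 37.00 ✓.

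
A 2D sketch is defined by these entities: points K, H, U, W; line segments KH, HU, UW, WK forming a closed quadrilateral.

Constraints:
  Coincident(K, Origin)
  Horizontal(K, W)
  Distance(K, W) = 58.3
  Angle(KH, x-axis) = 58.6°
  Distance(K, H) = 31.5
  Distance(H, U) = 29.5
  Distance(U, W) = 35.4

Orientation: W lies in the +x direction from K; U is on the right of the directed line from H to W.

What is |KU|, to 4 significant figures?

23.03

K is at the origin; K and W share the same y with |KW| = 58.3 and W in +x, so W = (58.3, 0). KH runs at 58.6° with |KH| = 31.5, so H = (16.41, 26.89). U is determined by |HU| = 29.5 and |UW| = 35.4 together: it lies at the intersection of circle(H, 29.5) and circle(W, 35.4). With |HW| = 49.77, the foot of the radical line on HW is 21.04 from H and the perpendicular offset is √(29.5² − 21.04²) = 20.68. Taking the right-of-HW solution: U = (22.95, -1.880).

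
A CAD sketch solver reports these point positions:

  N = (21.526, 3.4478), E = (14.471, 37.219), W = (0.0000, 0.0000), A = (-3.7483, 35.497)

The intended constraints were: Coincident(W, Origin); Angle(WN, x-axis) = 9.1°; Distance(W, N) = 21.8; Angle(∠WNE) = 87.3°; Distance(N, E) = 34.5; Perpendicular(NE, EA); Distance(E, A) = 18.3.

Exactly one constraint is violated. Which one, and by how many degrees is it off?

Perpendicular(NE, EA) — off by 6.40°.

W = (0.00, 0.00) ✓; WN at 9.100° ✓; |WN| = 21.80 ✓; ∠WNE = 87.30° ✓; |NE| = 34.50 ✓; ∠(NE, EA) = 83.60° ✗; |EA| = 18.30 ✓.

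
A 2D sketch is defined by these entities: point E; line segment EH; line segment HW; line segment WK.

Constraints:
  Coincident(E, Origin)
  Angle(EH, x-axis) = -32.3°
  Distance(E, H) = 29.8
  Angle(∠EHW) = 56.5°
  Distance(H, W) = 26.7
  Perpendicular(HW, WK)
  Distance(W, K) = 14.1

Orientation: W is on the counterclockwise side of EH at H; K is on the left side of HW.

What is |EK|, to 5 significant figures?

14.855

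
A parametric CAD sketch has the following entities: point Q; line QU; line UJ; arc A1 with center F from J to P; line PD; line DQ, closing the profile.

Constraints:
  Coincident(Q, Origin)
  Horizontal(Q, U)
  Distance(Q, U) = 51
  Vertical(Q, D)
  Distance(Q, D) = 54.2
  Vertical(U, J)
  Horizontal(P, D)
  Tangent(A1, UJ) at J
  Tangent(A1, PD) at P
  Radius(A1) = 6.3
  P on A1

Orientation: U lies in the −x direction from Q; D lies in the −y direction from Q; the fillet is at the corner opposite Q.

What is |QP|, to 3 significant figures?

70.3

Q is at the origin; Q and U share the same y with |QU| = 51.0 and U on the −x side, so U = (-51.0, 0.00). QD is vertical with |QD| = 54.2 and D on the −y side, so D = (0.00, -54.2). The virtual corner opposite Q is at (-51.0, -54.2). Tangency of A1 to UJ means the radius FJ is perpendicular to UJ and A1 meets PD tangentially, so FP is at right angles to PD, with radius 6.3, so the center F sits 6.3 in from both sides at F = (-44.7, -47.9). That places the tangent points at J = (-51.0, -47.9) on UJ and P = (-44.7, -54.2) on PD. Then |QP| = |P − Q| = 70.3.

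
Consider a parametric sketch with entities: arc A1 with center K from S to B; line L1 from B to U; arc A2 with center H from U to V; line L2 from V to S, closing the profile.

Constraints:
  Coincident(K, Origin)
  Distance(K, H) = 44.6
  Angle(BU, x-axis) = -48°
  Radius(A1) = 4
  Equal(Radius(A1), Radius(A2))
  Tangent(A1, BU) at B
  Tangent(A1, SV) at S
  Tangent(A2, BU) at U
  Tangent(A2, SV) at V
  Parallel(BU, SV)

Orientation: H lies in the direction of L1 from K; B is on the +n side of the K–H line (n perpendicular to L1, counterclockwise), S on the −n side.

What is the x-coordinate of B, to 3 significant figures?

2.97

The slot axis is L1's direction at -48.0°, so u = (cos -48.0°, sin -48.0°) = (0.669, -0.743) and n = (−sin -48.0°, cos -48.0°) = (0.743, 0.669). K is at the origin and H lies 44.6 along u from K, so H = 44.6·u = (29.8, -33.1). Tangency of A1 to both parallel lines with radius 4.0 puts B and S at K ± 4.0·n: B = (2.97, 2.68), S = (-2.97, -2.68). So B.x = 2.97.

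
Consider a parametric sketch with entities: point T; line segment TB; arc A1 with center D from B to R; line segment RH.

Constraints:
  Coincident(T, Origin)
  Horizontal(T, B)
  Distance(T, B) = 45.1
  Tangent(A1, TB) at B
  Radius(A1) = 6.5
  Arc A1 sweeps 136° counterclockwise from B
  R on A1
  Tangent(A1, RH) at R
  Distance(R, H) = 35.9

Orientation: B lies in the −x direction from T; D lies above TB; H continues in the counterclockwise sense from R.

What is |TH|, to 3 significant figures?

75.6

T is at the origin; T and B share the same y with |TB| = 45.1 and B on the −x side, so B = (-45.1, 0.00). Since A1 is tangent to TB there, DB ⟂ TB, so D = B + (0, 6.5) = (-45.1, 6.50). On A1, B sits at bearing -90° from D; a 136° counterclockwise sweep puts R at bearing 46°, so R = D + 6.5·(cos 46°, sin 46°) = (-40.6, 11.2). The tangent condition forces DR to be normal to RH, so RH runs along (−sin 46°, cos 46°); with |RH| = 35.9, H = (-66.4, 36.1). Then |TH| = |H − T| = 75.6.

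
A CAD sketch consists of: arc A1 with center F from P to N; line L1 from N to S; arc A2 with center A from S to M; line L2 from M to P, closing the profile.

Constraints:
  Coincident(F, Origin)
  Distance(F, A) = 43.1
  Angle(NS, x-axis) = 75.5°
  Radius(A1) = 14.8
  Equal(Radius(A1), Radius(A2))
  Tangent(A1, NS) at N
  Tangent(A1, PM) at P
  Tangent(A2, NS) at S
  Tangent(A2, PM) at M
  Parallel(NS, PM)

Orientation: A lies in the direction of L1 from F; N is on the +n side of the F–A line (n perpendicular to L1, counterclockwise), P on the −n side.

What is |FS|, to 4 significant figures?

45.57

Tangency of A1 to both parallel lines with radius 14.8 puts N and P at F ± 14.8·n: N = (-14.33, 3.706), P = (14.33, -3.706). Equal radii place S and M the same way about A: S = A + 14.8·n = (-3.537, 45.43), M = A − 14.8·n = (25.12, 38.02). Then |FS| = |S − F| = 45.57.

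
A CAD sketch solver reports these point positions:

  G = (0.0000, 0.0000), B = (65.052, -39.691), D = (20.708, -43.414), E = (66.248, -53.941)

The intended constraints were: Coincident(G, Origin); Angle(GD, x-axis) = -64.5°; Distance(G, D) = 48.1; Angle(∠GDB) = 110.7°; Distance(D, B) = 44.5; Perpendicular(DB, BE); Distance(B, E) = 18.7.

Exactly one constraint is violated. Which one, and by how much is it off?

Distance(B, E) = 18.7 — off by 4.40.

G = (0.00, 0.00) ✓; GD at -64.50° ✓; |GD| = 48.10 ✓; ∠GDB = 110.7° ✓; |DB| = 44.50 ✓; ∠(DB, BE) = 90.00° ✓; |BE| = 14.30 ✗.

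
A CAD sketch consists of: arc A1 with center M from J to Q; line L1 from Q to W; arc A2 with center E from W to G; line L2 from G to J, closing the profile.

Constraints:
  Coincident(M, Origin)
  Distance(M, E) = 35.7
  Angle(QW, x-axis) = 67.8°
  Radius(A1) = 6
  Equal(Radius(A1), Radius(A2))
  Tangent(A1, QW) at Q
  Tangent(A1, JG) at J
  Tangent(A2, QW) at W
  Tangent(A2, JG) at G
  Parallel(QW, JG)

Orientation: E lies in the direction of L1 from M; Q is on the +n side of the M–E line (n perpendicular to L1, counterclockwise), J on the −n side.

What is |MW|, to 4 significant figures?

36.20

Tangency of A1 to both parallel lines with radius 6.0 puts Q and J at M ± 6.0·n: Q = (-5.555, 2.267), J = (5.555, -2.267). Equal radii place W and G the same way about E: W = E + 6.0·n = (7.934, 35.32), G = E − 6.0·n = (19.04, 30.79). Then |MW| = |W − M| = 36.20.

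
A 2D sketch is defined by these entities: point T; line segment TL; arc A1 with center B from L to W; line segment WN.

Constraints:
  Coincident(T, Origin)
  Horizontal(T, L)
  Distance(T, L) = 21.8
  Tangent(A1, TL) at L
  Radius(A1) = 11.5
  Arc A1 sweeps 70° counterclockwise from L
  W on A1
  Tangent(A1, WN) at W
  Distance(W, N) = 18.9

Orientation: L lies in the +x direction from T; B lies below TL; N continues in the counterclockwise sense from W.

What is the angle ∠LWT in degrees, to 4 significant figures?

110.5°

Tangency of A1 to TL means the radius BL is perpendicular to TL, so B = L + (0, -11.5) = (21.80, -11.50). On A1, L sits at bearing 90° from B; a 70° counterclockwise sweep puts W at bearing 160°, so W = B + 11.5·(cos 160°, sin 160°) = (10.99, -7.567). Then cos ∠LWT = WL·WT / (|WL||WT|), giving 110.5°.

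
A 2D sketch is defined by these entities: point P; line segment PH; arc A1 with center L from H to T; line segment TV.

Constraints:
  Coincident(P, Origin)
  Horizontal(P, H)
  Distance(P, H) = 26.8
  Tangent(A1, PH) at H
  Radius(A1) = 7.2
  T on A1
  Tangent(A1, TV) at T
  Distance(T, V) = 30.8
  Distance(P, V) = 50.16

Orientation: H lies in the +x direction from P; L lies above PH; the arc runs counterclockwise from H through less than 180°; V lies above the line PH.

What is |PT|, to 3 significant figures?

34.8

Checks: ∠(LH, HP) = 90.00° ✓; |LT| = 7.200 ✓; ∠(LT, TV) = 90.00° ✓; |TV| = 30.80 ✓; |PV| = 50.16 ✓.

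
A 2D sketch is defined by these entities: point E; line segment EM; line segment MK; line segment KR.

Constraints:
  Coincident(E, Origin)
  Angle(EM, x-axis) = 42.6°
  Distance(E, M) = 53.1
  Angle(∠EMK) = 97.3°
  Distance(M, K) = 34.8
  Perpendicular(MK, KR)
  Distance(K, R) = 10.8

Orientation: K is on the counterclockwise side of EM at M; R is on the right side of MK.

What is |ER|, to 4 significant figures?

75.86

∠EMK = 97.3°, so MK runs at 42.6° + (180° − 97.3°) = 125.3° from the x-axis; with |MK| = 34.8, K = M + 34.8·(cos 125.3°, sin 125.3°) = (18.98, 64.34). MK is perpendicular to KR; with |KR| = 10.8 on the right of MK, R = K + 10.8·(0.8161, 0.5779) = (27.79, 70.58). Then |ER| = |R − E| = 75.86.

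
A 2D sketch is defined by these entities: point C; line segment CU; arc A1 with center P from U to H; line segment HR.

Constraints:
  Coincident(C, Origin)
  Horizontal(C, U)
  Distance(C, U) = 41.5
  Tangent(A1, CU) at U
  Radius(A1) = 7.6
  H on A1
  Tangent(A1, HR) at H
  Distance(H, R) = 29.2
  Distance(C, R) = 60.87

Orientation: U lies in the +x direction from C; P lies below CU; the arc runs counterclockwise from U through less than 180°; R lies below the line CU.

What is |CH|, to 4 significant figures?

36.51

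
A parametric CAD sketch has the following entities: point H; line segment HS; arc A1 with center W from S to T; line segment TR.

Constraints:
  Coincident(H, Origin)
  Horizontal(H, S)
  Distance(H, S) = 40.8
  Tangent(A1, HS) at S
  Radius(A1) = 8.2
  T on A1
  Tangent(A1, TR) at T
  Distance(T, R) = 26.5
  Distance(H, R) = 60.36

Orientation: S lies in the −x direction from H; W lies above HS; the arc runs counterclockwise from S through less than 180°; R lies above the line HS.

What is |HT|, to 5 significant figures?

36.500

Checks: ∠(WS, SH) = 90.00° ✓; |WS| = 8.200 ✓; |WT| = 8.200 ✓; ∠(WT, TR) = 90.00° ✓; |TR| = 26.50 ✓; |HR| = 60.36 ✓.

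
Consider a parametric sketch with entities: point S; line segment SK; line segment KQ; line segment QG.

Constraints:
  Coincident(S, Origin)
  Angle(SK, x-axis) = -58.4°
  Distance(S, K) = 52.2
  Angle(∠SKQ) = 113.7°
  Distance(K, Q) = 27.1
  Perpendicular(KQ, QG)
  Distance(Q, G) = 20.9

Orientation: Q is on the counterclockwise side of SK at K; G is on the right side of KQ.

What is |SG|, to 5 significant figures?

83.852

∠SKQ = 113.7°, so KQ runs at -58.4° + (180° − 113.7°) = 7.9000° from the x-axis; with |KQ| = 27.1, Q = K + 27.1·(cos 7.9000°, sin 7.9000°) = (54.195, -40.735). KQ ⟂ QG; with |QG| = 20.9 on the right of KQ, G = Q + 20.9·(0.13744, -0.99051) = (57.067, -61.437). Then |SG| = |G − S| = 83.852.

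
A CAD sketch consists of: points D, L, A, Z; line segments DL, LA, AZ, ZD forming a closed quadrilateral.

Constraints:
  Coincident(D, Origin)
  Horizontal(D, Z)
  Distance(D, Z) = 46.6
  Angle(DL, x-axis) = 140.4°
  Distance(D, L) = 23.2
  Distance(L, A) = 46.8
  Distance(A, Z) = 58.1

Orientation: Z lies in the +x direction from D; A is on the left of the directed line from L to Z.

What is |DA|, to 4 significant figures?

50.64

Checks: DL at 140.4° ✓; |LA| = 46.80 ✓; |AZ| = 58.10 ✓.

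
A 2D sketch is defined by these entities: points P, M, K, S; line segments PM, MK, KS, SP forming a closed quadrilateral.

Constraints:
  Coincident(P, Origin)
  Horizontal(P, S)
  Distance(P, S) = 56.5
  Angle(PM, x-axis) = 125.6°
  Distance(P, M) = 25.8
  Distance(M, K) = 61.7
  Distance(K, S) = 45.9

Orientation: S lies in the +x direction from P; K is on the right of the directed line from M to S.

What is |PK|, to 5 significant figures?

35.900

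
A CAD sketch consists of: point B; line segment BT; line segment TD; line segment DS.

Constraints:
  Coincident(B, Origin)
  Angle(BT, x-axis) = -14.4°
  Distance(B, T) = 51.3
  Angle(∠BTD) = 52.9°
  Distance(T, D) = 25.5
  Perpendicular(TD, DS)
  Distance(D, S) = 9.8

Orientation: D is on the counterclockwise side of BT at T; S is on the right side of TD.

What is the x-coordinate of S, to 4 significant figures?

48.89

∠BTD = 52.9°, so TD runs at -14.4° + (180° − 52.9°) = 112.7° from the x-axis; with |TD| = 25.5, D = T + 25.5·(cos 112.7°, sin 112.7°) = (39.85, 10.77). The perpendicularity gives DS at right angles to TD; with |DS| = 9.8 on the right of TD, S = D + 9.8·(0.9225, 0.3859) = (48.89, 14.55). So S.x = 48.89.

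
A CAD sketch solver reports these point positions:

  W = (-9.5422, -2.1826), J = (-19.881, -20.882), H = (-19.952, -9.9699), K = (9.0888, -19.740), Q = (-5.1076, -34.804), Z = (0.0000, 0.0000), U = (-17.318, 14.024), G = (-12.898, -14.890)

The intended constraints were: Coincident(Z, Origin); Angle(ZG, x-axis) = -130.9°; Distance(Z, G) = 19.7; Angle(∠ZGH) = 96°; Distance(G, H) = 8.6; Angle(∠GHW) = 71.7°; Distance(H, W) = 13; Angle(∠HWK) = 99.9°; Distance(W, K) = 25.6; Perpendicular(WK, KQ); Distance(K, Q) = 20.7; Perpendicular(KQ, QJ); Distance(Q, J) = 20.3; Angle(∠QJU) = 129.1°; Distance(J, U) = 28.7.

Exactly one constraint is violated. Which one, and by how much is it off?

Distance(J, U) = 28.7 — off by 6.30.

Z = (0.00, 0.00) ✓; ZG at -130.9° ✓; |ZG| = 19.70 ✓; ∠ZGH = 96.00° ✓; |GH| = 8.600 ✓; ∠GHW = 71.69° ✓; |HW| = 13.00 ✓; ∠HWK = 99.90° ✓; |WK| = 25.60 ✓; ∠(WK, KQ) = 90.00° ✓; |KQ| = 20.70 ✓; ∠(KQ, QJ) = 90.00° ✓; |QJ| = 20.30 ✓; ∠QJU = 129.1° ✓; |JU| = 35.00 ✗.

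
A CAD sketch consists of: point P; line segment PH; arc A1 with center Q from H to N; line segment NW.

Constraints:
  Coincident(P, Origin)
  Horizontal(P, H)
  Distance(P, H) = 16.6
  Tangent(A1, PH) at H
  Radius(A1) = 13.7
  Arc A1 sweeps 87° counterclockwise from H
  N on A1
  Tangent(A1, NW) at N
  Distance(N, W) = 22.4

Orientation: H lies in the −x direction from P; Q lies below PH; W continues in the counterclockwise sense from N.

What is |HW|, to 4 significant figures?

38.35

P is at the origin; P and H share the same y with |PH| = 16.6 and H on the −x side, so H = (-16.60, 0.000). A1 meets PH tangentially, so QH is at right angles to PH, so Q = H + (0, -13.7) = (-16.60, -13.70). On A1, H sits at bearing 90° from Q; an 87° counterclockwise sweep puts N at bearing 177°, so N = Q + 13.7·(cos 177°, sin 177°) = (-30.28, -12.98). The tangent condition forces QN to be normal to NW, so NW runs along (−sin 177°, cos 177°); with |NW| = 22.4, W = (-31.45, -35.35). Then |HW| = |W − H| = 38.35.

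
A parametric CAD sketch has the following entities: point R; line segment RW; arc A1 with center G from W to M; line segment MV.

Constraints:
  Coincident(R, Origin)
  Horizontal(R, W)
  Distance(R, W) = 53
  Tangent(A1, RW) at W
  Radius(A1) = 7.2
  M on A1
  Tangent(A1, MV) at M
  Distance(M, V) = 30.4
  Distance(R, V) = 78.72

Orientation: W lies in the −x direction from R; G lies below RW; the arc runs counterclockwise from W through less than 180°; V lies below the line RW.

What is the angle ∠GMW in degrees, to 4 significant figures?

56.93°

R is at the origin; RW is horizontal with |RW| = 53.0 and W on the −x side, so W = (-53.00, 0.000). Since A1 is tangent to RW there, GW ⟂ RW, so G = W + (0, -7.2) = (-53.00, -7.200). Since GM ⟂ MV (tangency), |GV| = √(7.2² + 30.4²) = 31.24 regardless of where M sits on A1. So V lies on both circle(R, 78.72) and circle(G, 31.24); the below-RW intersection is V = (-71.88, -32.09). M is the foot of the tangent from V: M = (-59.58, -4.287).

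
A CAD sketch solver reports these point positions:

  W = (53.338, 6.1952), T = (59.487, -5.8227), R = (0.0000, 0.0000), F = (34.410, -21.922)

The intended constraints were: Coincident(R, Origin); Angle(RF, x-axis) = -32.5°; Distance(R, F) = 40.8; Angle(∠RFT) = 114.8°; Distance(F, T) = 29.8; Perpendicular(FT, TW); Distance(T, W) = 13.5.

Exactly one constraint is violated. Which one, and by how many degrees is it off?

Perpendicular(FT, TW) — off by 5.60°.

R = (0.00, 0.00) ✓; RF at -32.50° ✓; |RF| = 40.80 ✓; ∠RFT = 114.8° ✓; |FT| = 29.80 ✓; ∠(FT, TW) = 84.40° ✗; |TW| = 13.50 ✓.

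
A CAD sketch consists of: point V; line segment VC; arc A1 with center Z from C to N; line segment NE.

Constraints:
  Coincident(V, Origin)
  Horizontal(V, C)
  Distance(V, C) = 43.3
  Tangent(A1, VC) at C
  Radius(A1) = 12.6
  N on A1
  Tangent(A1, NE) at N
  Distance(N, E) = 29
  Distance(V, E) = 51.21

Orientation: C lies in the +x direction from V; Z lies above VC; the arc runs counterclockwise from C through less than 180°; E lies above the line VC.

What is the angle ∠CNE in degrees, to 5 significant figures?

111.00°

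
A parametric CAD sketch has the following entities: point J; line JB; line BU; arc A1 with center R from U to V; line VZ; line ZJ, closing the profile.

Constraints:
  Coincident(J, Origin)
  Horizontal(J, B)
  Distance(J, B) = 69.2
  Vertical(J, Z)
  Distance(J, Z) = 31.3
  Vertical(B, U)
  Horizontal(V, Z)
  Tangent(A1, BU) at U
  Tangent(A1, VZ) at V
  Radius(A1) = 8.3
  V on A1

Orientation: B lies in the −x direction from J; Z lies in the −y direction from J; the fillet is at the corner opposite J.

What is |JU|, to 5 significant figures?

72.922

J is at the origin; J and B share the same y with |JB| = 69.2 and B on the −x side, so B = (-69.200, 0.0000). JZ is vertical with |JZ| = 31.3 and Z on the −y side, so Z = (0.0000, -31.300). The virtual corner opposite J is at (-69.200, -31.300). A1 meets BU tangentially, so RU is at right angles to BU and tangency of A1 to VZ means the radius RV is perpendicular to VZ, with radius 8.3, so the center R sits 8.3 in from both sides at R = (-60.900, -23.000). That places the tangent points at U = (-69.200, -23.000) on BU and V = (-60.900, -31.300) on VZ. Then |JU| = |U − J| = 72.922.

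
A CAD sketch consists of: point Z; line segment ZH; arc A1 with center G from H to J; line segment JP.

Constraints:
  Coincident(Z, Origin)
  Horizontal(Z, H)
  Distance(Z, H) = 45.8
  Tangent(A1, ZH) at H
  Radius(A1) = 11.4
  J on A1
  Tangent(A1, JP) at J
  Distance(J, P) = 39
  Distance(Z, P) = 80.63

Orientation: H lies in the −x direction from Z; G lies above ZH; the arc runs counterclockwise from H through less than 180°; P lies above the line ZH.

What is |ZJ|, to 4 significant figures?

42.55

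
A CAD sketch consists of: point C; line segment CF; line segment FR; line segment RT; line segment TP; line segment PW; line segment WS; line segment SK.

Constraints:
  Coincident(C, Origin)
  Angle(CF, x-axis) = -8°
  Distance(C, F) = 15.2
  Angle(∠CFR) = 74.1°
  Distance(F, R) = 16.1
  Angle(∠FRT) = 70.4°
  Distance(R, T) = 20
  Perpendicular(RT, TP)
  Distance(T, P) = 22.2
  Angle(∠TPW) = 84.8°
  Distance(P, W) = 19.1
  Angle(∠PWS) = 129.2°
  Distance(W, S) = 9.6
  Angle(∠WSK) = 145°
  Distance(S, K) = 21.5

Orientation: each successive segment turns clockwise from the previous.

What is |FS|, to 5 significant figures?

10.145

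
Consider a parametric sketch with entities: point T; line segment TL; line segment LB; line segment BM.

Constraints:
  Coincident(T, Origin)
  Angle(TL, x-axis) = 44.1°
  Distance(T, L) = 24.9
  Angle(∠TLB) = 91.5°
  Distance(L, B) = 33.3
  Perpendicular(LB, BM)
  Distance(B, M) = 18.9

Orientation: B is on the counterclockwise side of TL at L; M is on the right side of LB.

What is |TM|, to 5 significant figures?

55.411

∠TLB = 91.5°, so LB runs at 44.1° + (180° − 91.5°) = 132.60° from the x-axis; with |LB| = 33.3, B = L + 33.3·(cos 132.60°, sin 132.60°) = (-4.6586, 41.840). LB is perpendicular to BM; with |BM| = 18.9 on the right of LB, M = B + 18.9·(0.73610, 0.67688) = (9.2536, 54.633). Then |TM| = |M − T| = 55.411.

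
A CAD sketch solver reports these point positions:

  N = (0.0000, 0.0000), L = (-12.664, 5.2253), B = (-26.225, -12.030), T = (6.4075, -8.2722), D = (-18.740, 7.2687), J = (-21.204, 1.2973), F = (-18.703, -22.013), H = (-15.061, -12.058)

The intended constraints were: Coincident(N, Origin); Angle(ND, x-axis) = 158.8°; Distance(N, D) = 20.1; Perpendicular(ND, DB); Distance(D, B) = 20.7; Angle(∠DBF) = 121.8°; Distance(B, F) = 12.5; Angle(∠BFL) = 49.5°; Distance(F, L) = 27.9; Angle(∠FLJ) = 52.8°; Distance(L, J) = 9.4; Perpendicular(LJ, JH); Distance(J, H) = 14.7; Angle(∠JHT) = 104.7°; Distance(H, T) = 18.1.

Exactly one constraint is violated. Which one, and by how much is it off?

Distance(H, T) = 18.1 — off by 3.70.

N = (0.00, 0.00) ✓; ND at 158.8° ✓; |ND| = 20.10 ✓; ∠(ND, DB) = 90.00° ✓; |DB| = 20.70 ✓; ∠DBF = 121.8° ✓; |BF| = 12.50 ✓; ∠BFL = 49.50° ✓; |FL| = 27.90 ✓; ∠FLJ = 52.80° ✓; |LJ| = 9.400 ✓; ∠(LJ, JH) = 90.00° ✓; |JH| = 14.70 ✓; ∠JHT = 104.7° ✓; |HT| = 21.80 ✗.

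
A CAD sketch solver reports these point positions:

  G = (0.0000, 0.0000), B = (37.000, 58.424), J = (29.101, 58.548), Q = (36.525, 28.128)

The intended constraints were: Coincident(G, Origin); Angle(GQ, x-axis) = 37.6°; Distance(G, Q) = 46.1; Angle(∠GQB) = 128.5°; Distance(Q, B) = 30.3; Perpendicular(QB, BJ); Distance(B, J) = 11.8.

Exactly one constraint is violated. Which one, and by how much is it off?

Distance(B, J) = 11.8 — off by 3.90.

G = (0.00, 0.00) ✓; GQ at 37.60° ✓; |GQ| = 46.10 ✓; ∠GQB = 128.5° ✓; |QB| = 30.30 ✓; ∠(QB, BJ) = 90.00° ✓; |BJ| = 7.900 ✗.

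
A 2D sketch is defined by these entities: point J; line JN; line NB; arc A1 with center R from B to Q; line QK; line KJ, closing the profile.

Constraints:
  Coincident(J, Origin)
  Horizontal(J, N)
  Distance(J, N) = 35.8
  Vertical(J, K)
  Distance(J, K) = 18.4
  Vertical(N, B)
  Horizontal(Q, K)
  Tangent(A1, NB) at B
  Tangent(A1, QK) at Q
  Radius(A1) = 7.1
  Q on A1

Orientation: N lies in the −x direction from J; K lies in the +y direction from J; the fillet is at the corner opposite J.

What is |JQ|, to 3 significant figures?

34.1

J is at the origin; JN is horizontal with |JN| = 35.8 and N on the −x side, so N = (-35.8, 0.00). J and K share the same x with |JK| = 18.4 and K on the +y side, so K = (0.00, 18.4). The virtual corner opposite J is at (-35.8, 18.4). Tangency of A1 to NB means the radius RB is perpendicular to NB and A1 meets QK tangentially, so RQ is at right angles to QK, with radius 7.1, so the center R sits 7.1 in from both sides at R = (-28.7, 11.3). That places the tangent points at B = (-35.8, 11.3) on NB and Q = (-28.7, 18.4) on QK. Then |JQ| = |Q − J| = 34.1.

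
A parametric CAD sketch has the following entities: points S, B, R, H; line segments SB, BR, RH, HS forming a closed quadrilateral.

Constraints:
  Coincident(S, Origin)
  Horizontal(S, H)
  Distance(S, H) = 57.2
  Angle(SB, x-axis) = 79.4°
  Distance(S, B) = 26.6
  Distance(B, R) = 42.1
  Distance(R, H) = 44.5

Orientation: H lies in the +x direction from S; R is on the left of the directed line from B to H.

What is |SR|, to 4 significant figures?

60.91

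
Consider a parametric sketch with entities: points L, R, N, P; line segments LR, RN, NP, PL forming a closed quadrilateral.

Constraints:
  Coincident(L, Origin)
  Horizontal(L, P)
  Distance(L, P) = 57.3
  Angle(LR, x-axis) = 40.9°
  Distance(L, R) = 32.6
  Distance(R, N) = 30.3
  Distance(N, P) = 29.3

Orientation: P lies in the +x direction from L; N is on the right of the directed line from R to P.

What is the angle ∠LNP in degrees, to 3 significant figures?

147°

L is at the origin; LP is horizontal with |LP| = 57.3 and P in +x, so P = (57.3, 0). LR runs at 40.9° with |LR| = 32.6, so R = (24.6, 21.3). N is determined by |RN| = 30.3 and |NP| = 29.3 together: it lies at the intersection of circle(R, 30.3) and circle(P, 29.3). With |RP| = 39.0, the foot of the radical line on RP is 20.3 from R and the perpendicular offset is √(30.3² − 20.3²) = 22.5. Taking the right-of-RP solution: N = (29.3, -8.60).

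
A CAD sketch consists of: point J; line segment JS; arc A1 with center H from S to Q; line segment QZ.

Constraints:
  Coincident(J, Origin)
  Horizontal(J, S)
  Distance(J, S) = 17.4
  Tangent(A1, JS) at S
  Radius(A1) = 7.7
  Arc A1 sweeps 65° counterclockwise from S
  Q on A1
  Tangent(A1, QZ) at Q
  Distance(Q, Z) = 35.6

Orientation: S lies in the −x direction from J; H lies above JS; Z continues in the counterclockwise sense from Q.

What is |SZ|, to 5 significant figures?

42.810

J is at the origin; J and S share the same y with |JS| = 17.4 and S on the −x side, so S = (-17.400, 0.0000). Since A1 is tangent to JS there, HS ⟂ JS, so H = S + (0, 7.7) = (-17.400, 7.7000). On A1, S sits at bearing -90° from H; a 65° counterclockwise sweep puts Q at bearing -25°, so Q = H + 7.7·(cos -25°, sin -25°) = (-10.421, 4.4458). The tangent condition forces HQ to be normal to QZ, so QZ runs along (−sin -25°, cos -25°); with |QZ| = 35.6, Z = (4.6238, 36.710). Then |SZ| = |Z − S| = 42.810.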